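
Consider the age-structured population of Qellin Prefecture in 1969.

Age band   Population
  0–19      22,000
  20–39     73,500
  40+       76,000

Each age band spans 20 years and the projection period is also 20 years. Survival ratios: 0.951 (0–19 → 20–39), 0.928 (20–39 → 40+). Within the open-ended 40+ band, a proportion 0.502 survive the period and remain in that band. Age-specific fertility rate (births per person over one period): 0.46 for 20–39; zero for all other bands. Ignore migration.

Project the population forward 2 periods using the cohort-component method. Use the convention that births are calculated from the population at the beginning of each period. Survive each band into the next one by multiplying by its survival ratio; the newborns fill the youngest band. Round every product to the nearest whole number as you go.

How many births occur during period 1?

[period 1]
Births: 73500 × 0.46 = 33810
20–39: 22000 × 0.951 = 20922
40+: 73500 × 0.928 + 76000 × 0.502 = 68208 + 38152 = 106360
Giving 33810 / 20922 / 106360.

33810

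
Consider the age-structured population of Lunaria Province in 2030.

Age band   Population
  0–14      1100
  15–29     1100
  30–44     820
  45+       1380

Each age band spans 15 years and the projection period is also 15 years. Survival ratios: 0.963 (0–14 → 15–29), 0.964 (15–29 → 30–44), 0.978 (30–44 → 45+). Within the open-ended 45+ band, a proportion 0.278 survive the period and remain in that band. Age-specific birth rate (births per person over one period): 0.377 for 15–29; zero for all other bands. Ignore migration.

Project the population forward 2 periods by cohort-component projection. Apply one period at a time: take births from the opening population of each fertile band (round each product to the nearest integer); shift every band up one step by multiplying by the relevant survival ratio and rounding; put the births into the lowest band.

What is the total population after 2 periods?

After projecting period 1:
Births: 1100 * 0.377 = 415
15–29: 1100 * 0.963 = 1059
30–44: 1100 * 0.964 = 1060
45+: 820 * 0.978 + 1380 * 0.278 = 802 + 384 = 1186
End of period: [415, 1059, 1060, 1186]
After projecting period 2:
Births: 1059 * 0.377 = 399
15–29: 415 * 0.963 = 400
30–44: 1059 * 0.964 = 1021
45+: 1060 * 0.978 + 1186 * 0.278 = 1037 + 330 = 1367
End of period: [399, 400, 1021, 1367]
Total after period 2: 399 + 400 + 1021 + 1367 = 3187

3187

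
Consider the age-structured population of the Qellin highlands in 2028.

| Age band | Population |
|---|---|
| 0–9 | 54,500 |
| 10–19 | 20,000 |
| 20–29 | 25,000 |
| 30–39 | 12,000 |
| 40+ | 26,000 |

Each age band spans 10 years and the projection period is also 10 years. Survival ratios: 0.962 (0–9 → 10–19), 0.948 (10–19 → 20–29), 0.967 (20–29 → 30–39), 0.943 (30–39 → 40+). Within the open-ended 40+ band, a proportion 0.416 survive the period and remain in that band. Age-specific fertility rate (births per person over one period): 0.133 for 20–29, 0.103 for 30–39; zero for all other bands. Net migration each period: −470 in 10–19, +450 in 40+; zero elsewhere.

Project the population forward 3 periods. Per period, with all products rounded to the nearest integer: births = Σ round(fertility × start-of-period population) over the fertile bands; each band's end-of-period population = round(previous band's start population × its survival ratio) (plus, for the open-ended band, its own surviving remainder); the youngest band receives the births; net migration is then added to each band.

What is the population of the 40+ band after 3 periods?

31318

[period 1]
Births: 25000 * 0.133 = 3325, 12000 * 0.103 = 1236 — total 4561
10–19: 54500 * 0.962 = 52429
20–29: 20000 * 0.948 = 18960
30–39: 25000 * 0.967 = 24175
40+: 12000 * 0.943 + 26000 * 0.416 = 11316 + 10816 = 22132
Net migration: 10–19 − 470 → 51959; 40+ + 450 → 22582
End of period: [4561, 51959, 18960, 24175, 22582]
[period 2]
Births: 18960 * 0.133 = 2522, 24175 * 0.103 = 2490 — total 5012
10–19: 4561 * 0.962 = 4388
20–29: 51959 * 0.948 = 49257
30–39: 18960 * 0.967 = 18334
40+: 24175 * 0.943 + 22582 * 0.416 = 22797 + 9394 = 32191
Net migration: 10–19 − 470 → 3918; 40+ + 450 → 32641
End of period: [5012, 3918, 49257, 18334, 32641]
[period 3]
Births: 49257 * 0.133 = 6551, 18334 * 0.103 = 1888 — total 8439
10–19: 5012 * 0.962 = 4822
20–29: 3918 * 0.948 = 3714
30–39: 49257 * 0.967 = 47632
40+: 18334 * 0.943 + 32641 * 0.416 = 17289 + 13579 = 30868
Net migration: 10–19 − 470 → 4352; 40+ + 450 → 31318
End of period: [8439, 4352, 3714, 47632, 31318]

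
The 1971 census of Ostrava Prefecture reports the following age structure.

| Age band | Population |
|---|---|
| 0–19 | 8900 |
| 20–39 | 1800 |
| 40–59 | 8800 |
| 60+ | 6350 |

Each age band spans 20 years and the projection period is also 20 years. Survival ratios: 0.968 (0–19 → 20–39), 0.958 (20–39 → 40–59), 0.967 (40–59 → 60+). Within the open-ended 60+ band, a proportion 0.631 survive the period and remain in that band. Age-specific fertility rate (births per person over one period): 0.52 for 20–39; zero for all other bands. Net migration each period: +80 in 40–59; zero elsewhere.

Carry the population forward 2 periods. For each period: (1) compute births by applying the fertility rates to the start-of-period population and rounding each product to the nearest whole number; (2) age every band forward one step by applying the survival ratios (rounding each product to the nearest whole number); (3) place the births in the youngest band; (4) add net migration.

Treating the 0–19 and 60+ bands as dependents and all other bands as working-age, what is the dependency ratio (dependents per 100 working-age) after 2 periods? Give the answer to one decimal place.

Period 1.
Births: 1800 × 0.52 = 936
20–39: 8900 × 0.968 = 8615
40–59: 1800 × 0.958 = 1724
60+: 8800 × 0.967 + 6350 × 0.631 = 8510 + 4007 = 12517
Net migration: 40–59 + 80 → 1804
Giving 936 / 8615 / 1804 / 12517.
Period 2.
Births: 8615 × 0.52 = 4480
20–39: 936 × 0.968 = 906
40–59: 8615 × 0.958 = 8253
60+: 1804 × 0.967 + 12517 × 0.631 = 1744 + 7898 = 9642
Net migration: 40–59 + 80 → 8333
Giving 4480 / 906 / 8333 / 9642.
Dependents (band 0–19 + band 60+) = 4480 + 9642 = 14122; working-age = 9239; ratio = 14122/9239 × 100 = 152.9

152.9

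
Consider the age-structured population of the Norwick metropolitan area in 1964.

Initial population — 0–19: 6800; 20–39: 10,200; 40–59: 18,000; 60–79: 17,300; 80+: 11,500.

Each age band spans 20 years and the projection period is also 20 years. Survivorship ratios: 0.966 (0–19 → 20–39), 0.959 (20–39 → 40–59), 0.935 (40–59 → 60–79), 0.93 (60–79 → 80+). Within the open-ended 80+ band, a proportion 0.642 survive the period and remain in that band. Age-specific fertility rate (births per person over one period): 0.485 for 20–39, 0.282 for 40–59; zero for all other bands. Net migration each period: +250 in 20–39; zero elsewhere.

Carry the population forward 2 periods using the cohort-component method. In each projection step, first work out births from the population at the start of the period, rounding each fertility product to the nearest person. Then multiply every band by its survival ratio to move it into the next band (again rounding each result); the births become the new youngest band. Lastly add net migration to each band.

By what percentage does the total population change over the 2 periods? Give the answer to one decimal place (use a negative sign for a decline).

-2.2

— Period 1 —
Births: 10200 × 0.485 = 4947  |  18000 × 0.282 = 5076 ⇒ total 10023
20–39: 6800 × 0.966 = 6569
40–59: 10200 × 0.959 = 9782
60–79: 18000 × 0.935 = 16830
80+: 17300 × 0.93 + 11500 × 0.642 = 16089 + 7383 = 23472
Net migration: 20–39 + 250 → 6819
End of period: [10023, 6819, 9782, 16830, 23472]
— Period 2 —
Births: 6819 × 0.485 = 3307  |  9782 × 0.282 = 2759 ⇒ total 6066
20–39: 10023 × 0.966 = 9682
40–59: 6819 × 0.959 = 6539
60–79: 9782 × 0.935 = 9146
80+: 16830 × 0.93 + 23472 × 0.642 = 15652 + 15069 = 30721
Net migration: 20–39 + 250 → 9932
End of period: [6066, 9932, 6539, 9146, 30721]
Total: 63800 → 62404; change = -1396; percentage change = -2.2%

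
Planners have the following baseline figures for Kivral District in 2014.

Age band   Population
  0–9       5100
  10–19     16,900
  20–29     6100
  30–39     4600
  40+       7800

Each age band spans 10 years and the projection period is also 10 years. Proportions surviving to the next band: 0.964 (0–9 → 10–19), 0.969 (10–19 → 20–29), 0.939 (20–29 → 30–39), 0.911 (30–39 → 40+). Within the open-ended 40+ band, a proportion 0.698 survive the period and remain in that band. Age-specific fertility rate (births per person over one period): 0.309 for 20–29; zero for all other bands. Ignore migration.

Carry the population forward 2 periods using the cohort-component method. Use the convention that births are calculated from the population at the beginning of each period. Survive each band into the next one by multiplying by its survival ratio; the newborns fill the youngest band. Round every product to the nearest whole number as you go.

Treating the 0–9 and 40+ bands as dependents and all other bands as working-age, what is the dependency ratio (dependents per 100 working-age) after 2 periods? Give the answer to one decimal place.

After projecting period 1:
Births: 6100 × 0.309 = 1885
10–19: 5100 × 0.964 = 4916
20–29: 16900 × 0.969 = 16376
30–39: 6100 × 0.939 = 5728
40+: 4600 × 0.911 + 7800 × 0.698 = 4191 + 5444 = 9635
End of period: [1885, 4916, 16376, 5728, 9635]
After projecting period 2:
Births: 16376 × 0.309 = 5060
10–19: 1885 × 0.964 = 1817
20–29: 4916 × 0.969 = 4764
30–39: 16376 × 0.939 = 15377
40+: 5728 × 0.911 + 9635 × 0.698 = 5218 + 6725 = 11943
End of period: [5060, 1817, 4764, 15377, 11943]
Dependents (band 0–9 + band 40+) = 5060 + 11943 = 17003; working-age = 21958; ratio = 17003/21958 × 100 = 77.4

77.4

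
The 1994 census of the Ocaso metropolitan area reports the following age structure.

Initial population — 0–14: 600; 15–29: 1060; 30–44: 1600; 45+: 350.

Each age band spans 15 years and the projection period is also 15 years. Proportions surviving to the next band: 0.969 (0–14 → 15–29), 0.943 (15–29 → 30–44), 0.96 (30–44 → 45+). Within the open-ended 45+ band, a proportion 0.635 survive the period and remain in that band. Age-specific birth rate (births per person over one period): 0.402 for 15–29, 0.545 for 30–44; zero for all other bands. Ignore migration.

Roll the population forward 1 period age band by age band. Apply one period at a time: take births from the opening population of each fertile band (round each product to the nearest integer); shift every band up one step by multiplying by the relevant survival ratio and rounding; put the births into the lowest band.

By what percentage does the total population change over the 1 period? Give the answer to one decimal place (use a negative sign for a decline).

[period 1]
Births: 1060 × 0.402 = 426  |  1600 × 0.545 = 872 → total 1298
15–29: 600 × 0.969 = 581
30–44: 1060 × 0.943 = 1000
45+: 1600 × 0.96 + 350 × 0.635 = 1536 + 222 = 1758
Giving 1298 / 581 / 1000 / 1758.
Total: 3610 → 4637; change = 1027; percentage change = 28.4%

28.4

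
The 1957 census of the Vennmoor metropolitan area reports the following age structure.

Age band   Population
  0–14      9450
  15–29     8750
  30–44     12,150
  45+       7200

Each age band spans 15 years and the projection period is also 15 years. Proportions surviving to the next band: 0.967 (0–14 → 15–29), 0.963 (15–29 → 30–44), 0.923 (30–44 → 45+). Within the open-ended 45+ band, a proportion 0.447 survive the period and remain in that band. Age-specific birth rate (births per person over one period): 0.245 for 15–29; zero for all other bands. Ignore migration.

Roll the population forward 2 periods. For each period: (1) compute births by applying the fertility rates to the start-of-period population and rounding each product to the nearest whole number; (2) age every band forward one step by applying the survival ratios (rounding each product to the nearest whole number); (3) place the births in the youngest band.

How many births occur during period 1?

2144

Period 1.
Births: 8750 × 0.245 = 2144
15–29: 9450 × 0.967 = 9138
30–44: 8750 × 0.963 = 8426
45+: 12150 × 0.923 + 7200 × 0.447 = 11214 + 3218 = 14432
→ [2144, 9138, 8426, 14432]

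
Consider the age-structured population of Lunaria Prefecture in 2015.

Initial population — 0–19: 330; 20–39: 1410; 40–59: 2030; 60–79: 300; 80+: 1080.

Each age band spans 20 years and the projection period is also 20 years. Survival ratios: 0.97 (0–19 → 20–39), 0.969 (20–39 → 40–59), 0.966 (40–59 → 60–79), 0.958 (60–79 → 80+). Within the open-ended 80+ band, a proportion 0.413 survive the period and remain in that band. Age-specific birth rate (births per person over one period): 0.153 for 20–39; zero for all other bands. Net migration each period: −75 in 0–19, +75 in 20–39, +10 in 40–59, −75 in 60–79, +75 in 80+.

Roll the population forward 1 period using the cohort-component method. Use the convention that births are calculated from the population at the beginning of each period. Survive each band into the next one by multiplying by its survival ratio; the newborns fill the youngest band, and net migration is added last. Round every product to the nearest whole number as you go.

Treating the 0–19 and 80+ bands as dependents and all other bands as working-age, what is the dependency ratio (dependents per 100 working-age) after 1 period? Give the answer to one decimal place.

26.0

Let group 1 be 0–19 through group 5 = 80+.
After projecting period 1:
Births: 1410 × 0.153 = 216
Group 2: 330 × 0.97 = 320
Group 3: 1410 × 0.969 = 1366
Group 4: 2030 × 0.966 = 1961
Group 5: 300 × 0.958 + 1080 × 0.413 = 287 + 446 = 733
Net migration: Group 1 − 75 → 141; Group 2 + 75 → 395; Group 3 + 10 → 1376; Group 4 − 75 → 1886; Group 5 + 75 → 808
Giving 141 / 395 / 1376 / 1886 / 808.
Dependents (band 0–19 + band 80+) = 141 + 808 = 949; working-age = 3657; ratio = 949/3657 × 100 = 26.0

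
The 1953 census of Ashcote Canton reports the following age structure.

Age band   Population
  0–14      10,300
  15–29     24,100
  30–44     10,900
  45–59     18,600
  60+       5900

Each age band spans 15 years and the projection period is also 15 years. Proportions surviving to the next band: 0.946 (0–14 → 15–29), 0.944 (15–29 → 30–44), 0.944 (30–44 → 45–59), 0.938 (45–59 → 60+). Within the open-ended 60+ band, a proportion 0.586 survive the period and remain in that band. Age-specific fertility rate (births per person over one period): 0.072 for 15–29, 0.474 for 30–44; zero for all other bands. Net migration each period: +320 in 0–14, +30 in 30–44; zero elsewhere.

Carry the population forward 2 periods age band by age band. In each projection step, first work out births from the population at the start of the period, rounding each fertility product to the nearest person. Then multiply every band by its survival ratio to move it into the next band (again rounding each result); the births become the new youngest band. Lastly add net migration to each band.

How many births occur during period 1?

6902

— Period 1 —
Births: 24100 × 0.072 = 1735 ; 10900 × 0.474 = 5167 → 6902
15–29: 10300 × 0.946 = 9744
30–44: 24100 × 0.944 = 22750
45–59: 10900 × 0.944 = 10290
60+: 18600 × 0.938 + 5900 × 0.586 = 17447 + 3457 = 20904
Net migration: 0–14 + 320 → 7222; 30–44 + 30 → 22780
→ [7222, 9744, 22780, 10290, 20904]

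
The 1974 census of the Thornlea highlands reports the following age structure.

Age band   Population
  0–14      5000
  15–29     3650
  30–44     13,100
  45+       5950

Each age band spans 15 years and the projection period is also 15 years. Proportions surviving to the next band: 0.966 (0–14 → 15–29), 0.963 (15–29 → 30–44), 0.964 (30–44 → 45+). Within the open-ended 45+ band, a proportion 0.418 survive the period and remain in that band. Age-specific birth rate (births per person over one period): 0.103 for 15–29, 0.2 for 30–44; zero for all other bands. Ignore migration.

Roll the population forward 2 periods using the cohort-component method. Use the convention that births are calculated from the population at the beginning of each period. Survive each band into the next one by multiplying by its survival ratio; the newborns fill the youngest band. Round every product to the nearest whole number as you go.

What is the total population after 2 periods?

18451

Call the groups 1 to 4, youngest first.
— Period 1 —
Births: 3650 × 0.103 = 376, 13100 × 0.2 = 2620 → 2996
Group 2: 5000 × 0.966 = 4830
Group 3: 3650 × 0.963 = 3515
Group 4: 13100 × 0.964 + 5950 × 0.418 = 12628 + 2487 = 15115
Giving 2996 / 4830 / 3515 / 15115.
— Period 2 —
Births: 4830 × 0.103 = 497, 3515 × 0.2 = 703 → 1200
Group 2: 2996 × 0.966 = 2894
Group 3: 4830 × 0.963 = 4651
Group 4: 3515 × 0.964 + 15115 × 0.418 = 3388 + 6318 = 9706
Giving 1200 / 2894 / 4651 / 9706.
Total after period 2: 1200 + 2894 + 4651 + 9706 = 18451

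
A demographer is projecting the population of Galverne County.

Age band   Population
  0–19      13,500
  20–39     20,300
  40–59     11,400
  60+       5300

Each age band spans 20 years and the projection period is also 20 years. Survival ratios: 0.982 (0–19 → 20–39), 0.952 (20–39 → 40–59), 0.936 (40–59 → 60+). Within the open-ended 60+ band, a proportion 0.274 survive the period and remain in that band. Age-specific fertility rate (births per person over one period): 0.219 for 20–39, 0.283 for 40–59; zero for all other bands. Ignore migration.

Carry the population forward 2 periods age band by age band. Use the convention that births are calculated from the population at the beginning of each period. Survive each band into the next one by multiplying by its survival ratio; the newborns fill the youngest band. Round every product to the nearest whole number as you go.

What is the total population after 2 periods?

49937

After projecting period 1:
Births: 20300 * 0.219 = 4446 ; 11400 * 0.283 = 3226 → 7672
20–39: 13500 * 0.982 = 13257
40–59: 20300 * 0.952 = 19326
60+: 11400 * 0.936 + 5300 * 0.274 = 10670 + 1452 = 12122
Giving 7672 / 13257 / 19326 / 12122.
After projecting period 2:
Births: 13257 * 0.219 = 2903 ; 19326 * 0.283 = 5469 → 8372
20–39: 7672 * 0.982 = 7534
40–59: 13257 * 0.952 = 12621
60+: 19326 * 0.936 + 12122 * 0.274 = 18089 + 3321 = 21410
Giving 8372 / 7534 / 12621 / 21410.
Total after period 2: 8372 + 7534 + 12621 + 21410 = 49937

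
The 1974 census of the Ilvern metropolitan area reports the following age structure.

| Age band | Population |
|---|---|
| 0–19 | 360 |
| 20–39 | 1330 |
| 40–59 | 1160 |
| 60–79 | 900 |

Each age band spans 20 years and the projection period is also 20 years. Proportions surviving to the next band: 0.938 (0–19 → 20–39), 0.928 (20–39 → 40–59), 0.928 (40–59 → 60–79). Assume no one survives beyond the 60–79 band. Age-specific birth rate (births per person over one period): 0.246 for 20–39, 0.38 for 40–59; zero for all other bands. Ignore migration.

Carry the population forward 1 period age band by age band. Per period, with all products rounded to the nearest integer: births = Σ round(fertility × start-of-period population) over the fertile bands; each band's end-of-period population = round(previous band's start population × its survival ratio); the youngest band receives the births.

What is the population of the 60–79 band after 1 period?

Let band 1 be 0–19 through band 4 = 60–79.
Period 1.
Births: 1330 * 0.246 = 327  |  1160 * 0.38 = 441 ⇒ total 768
Band 2: 360 * 0.938 = 338
Band 3: 1330 * 0.928 = 1234
Band 4: 1160 * 0.928 = 1076
End of period: [768, 338, 1234, 1076]

1076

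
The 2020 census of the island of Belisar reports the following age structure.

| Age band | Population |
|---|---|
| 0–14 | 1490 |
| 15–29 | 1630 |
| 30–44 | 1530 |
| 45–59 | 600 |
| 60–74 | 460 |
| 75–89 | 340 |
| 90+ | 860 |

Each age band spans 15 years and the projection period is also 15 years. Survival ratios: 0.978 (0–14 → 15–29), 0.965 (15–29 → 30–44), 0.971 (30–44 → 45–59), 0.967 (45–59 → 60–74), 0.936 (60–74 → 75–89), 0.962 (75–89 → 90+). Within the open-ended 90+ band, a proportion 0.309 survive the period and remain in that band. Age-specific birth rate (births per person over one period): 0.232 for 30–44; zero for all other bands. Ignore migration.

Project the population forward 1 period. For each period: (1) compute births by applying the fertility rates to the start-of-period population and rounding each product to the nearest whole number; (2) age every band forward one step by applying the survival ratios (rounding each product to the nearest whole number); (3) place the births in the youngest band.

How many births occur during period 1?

After projecting period 1:
Births: 1530 × 0.232 = 355
15–29: 1490 × 0.978 = 1457
30–44: 1630 × 0.965 = 1573
45–59: 1530 × 0.971 = 1486
60–74: 600 × 0.967 = 580
75–89: 460 × 0.936 = 431
90+: 340 × 0.962 + 860 × 0.309 = 327 + 266 = 593
End of period: [355, 1457, 1573, 1486, 580, 431, 593]

355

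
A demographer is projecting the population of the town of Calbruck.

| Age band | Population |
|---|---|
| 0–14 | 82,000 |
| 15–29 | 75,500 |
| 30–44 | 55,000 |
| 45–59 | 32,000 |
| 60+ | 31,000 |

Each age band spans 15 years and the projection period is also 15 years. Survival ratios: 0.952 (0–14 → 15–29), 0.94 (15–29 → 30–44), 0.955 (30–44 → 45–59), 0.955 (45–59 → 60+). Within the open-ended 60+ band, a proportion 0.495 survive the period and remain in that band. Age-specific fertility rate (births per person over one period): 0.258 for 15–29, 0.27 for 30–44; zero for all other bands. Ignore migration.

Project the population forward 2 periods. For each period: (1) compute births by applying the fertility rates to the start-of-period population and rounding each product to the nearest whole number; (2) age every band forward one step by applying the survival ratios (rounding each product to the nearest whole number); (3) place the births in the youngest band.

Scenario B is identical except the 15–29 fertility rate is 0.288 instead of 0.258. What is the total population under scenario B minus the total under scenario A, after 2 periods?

4497

Let group 1 be 0–14 through group 5 = 60+.
Period 1.
Births: 75500 × 0.258 = 19479 ; 55000 × 0.27 = 14850 ⇒ total 34329
Group 2: 82000 × 0.952 = 78064
Group 3: 75500 × 0.94 = 70970
Group 4: 55000 × 0.955 = 52525
Group 5: 32000 × 0.955 + 31000 × 0.495 = 30560 + 15345 = 45905
Population now: 0–14=34329, 15–29=78064, 30–44=70970, 45–59=52525, 60+=45905
Period 2.
Births: 78064 × 0.258 = 20141 ; 70970 × 0.27 = 19162 ⇒ total 39303
Group 2: 34329 × 0.952 = 32681
Group 3: 78064 × 0.94 = 73380
Group 4: 70970 × 0.955 = 67776
Group 5: 52525 × 0.955 + 45905 × 0.495 = 50161 + 22723 = 72884
Population now: 0–14=39303, 15–29=32681, 30–44=73380, 45–59=67776, 60+=72884
Scenario A total after 2 periods: 286024
Scenario B projection —
Period 1.
Births: 75500 × 0.288 = 21744 ; 55000 × 0.27 = 14850 ⇒ total 36594
Group 2: 82000 × 0.952 = 78064
Group 3: 75500 × 0.94 = 70970
Group 4: 55000 × 0.955 = 52525
Group 5: 32000 × 0.955 + 31000 × 0.495 = 30560 + 15345 = 45905
Population now: 0–14=36594, 15–29=78064, 30–44=70970, 45–59=52525, 60+=45905
Period 2.
Births: 78064 × 0.288 = 22482 ; 70970 × 0.27 = 19162 ⇒ total 41644
Group 2: 36594 × 0.952 = 34837
Group 3: 78064 × 0.94 = 73380
Group 4: 70970 × 0.955 = 67776
Group 5: 52525 × 0.955 + 45905 × 0.495 = 50161 + 22723 = 72884
Population now: 0–14=41644, 15–29=34837, 30–44=73380, 45–59=67776, 60+=72884
Scenario B total after 2 periods: 290521
Difference B − A = 290521 − 286024 = 4497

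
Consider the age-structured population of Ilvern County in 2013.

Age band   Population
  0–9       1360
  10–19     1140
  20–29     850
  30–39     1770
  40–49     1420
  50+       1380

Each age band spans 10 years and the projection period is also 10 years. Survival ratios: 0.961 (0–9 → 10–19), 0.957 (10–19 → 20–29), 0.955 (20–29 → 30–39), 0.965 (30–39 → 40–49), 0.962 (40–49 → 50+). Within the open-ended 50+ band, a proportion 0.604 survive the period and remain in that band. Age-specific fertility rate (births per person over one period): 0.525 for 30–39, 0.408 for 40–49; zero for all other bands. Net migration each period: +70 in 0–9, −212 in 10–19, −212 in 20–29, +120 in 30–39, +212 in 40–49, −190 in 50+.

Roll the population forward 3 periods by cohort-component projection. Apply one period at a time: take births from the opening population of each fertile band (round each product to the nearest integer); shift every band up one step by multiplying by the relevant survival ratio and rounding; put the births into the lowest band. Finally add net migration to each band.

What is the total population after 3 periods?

7808

Period 1:
Births: 1770 × 0.525 = 929 ; 1420 × 0.408 = 579 — total 1508
10–19: 1360 × 0.961 = 1307
20–29: 1140 × 0.957 = 1091
30–39: 850 × 0.955 = 812
40–49: 1770 × 0.965 = 1708
50+: 1420 × 0.962 + 1380 × 0.604 = 1366 + 834 = 2200
Net migration: 0–9 + 70 → 1578; 10–19 − 212 → 1095; 20–29 − 212 → 879; 30–39 + 120 → 932; 40–49 + 212 → 1920; 50+ − 190 → 2010
Population now: 0–9=1578, 10–19=1095, 20–29=879, 30–39=932, 40–49=1920, 50+=2010
Period 2:
Births: 932 × 0.525 = 489 ; 1920 × 0.408 = 783 — total 1272
10–19: 1578 × 0.961 = 1516
20–29: 1095 × 0.957 = 1048
30–39: 879 × 0.955 = 839
40–49: 932 × 0.965 = 899
50+: 1920 × 0.962 + 2010 × 0.604 = 1847 + 1214 = 3061
Net migration: 0–9 + 70 → 1342; 10–19 − 212 → 1304; 20–29 − 212 → 836; 30–39 + 120 → 959; 40–49 + 212 → 1111; 50+ − 190 → 2871
Population now: 0–9=1342, 10–19=1304, 20–29=836, 30–39=959, 40–49=1111, 50+=2871
Period 3:
Births: 959 × 0.525 = 503 ; 1111 × 0.408 = 453 — total 956
10–19: 1342 × 0.961 = 1290
20–29: 1304 × 0.957 = 1248
30–39: 836 × 0.955 = 798
40–49: 959 × 0.965 = 925
50+: 1111 × 0.962 + 2871 × 0.604 = 1069 + 1734 = 2803
Net migration: 0–9 + 70 → 1026; 10–19 − 212 → 1078; 20–29 − 212 → 1036; 30–39 + 120 → 918; 40–49 + 212 → 1137; 50+ − 190 → 2613
Population now: 0–9=1026, 10–19=1078, 20–29=1036, 30–39=918, 40–49=1137, 50+=2613
Total after period 3: 1026 + 1078 + 1036 + 918 + 1137 + 2613 = 7808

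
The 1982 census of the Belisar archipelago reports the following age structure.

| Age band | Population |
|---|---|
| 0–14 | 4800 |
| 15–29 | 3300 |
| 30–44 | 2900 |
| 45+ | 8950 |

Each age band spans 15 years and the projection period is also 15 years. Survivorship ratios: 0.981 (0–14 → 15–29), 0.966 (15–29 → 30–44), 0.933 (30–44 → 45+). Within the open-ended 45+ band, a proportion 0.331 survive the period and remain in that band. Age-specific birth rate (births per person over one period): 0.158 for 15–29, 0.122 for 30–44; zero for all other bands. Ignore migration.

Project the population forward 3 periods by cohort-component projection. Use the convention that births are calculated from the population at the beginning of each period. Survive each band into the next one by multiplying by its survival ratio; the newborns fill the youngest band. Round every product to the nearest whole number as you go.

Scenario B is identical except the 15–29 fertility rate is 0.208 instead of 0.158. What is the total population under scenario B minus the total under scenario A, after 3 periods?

Numbering the groups 1..4 from youngest to oldest:
After projecting period 1:
Births: 3300 × 0.158 = 521, 2900 × 0.122 = 354 → total 875
Group 2: 4800 × 0.981 = 4709
Group 3: 3300 × 0.966 = 3188
Group 4: 2900 × 0.933 + 8950 × 0.331 = 2706 + 2962 = 5668
End of period: [875, 4709, 3188, 5668]
After projecting period 2:
Births: 4709 × 0.158 = 744, 3188 × 0.122 = 389 → total 1133
Group 2: 875 × 0.981 = 858
Group 3: 4709 × 0.966 = 4549
Group 4: 3188 × 0.933 + 5668 × 0.331 = 2974 + 1876 = 4850
End of period: [1133, 858, 4549, 4850]
After projecting period 3:
Births: 858 × 0.158 = 136, 4549 × 0.122 = 555 → total 691
Group 2: 1133 × 0.981 = 1111
Group 3: 858 × 0.966 = 829
Group 4: 4549 × 0.933 + 4850 × 0.331 = 4244 + 1605 = 5849
End of period: [691, 1111, 829, 5849]
Scenario A total after 3 periods: 8480
Scenario B projection —
After projecting period 1:
Births: 3300 × 0.208 = 686, 2900 × 0.122 = 354 → total 1040
Group 2: 4800 × 0.981 = 4709
Group 3: 3300 × 0.966 = 3188
Group 4: 2900 × 0.933 + 8950 × 0.331 = 2706 + 2962 = 5668
End of period: [1040, 4709, 3188, 5668]
After projecting period 2:
Births: 4709 × 0.208 = 979, 3188 × 0.122 = 389 → total 1368
Group 2: 1040 × 0.981 = 1020
Group 3: 4709 × 0.966 = 4549
Group 4: 3188 × 0.933 + 5668 × 0.331 = 2974 + 1876 = 4850
End of period: [1368, 1020, 4549, 4850]
After projecting period 3:
Births: 1020 × 0.208 = 212, 4549 × 0.122 = 555 → total 767
Group 2: 1368 × 0.981 = 1342
Group 3: 1020 × 0.966 = 985
Group 4: 4549 × 0.933 + 4850 × 0.331 = 4244 + 1605 = 5849
End of period: [767, 1342, 985, 5849]
Scenario B total after 3 periods: 8943
Difference B − A = 8943 − 8480 = 463

463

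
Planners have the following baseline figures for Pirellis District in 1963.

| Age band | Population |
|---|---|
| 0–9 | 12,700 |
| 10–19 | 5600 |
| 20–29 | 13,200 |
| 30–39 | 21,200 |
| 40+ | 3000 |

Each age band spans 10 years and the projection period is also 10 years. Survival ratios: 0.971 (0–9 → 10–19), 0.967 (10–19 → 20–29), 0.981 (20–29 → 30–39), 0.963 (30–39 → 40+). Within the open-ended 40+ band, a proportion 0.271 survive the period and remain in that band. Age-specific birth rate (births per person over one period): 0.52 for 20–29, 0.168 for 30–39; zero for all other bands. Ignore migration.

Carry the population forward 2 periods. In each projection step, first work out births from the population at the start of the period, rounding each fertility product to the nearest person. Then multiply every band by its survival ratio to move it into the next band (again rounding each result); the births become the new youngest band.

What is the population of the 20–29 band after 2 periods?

Period 1.
Births: 13200 * 0.52 = 6864 ; 21200 * 0.168 = 3562 ⇒ total 10426
10–19: 12700 * 0.971 = 12332
20–29: 5600 * 0.967 = 5415
30–39: 13200 * 0.981 = 12949
40+: 21200 * 0.963 + 3000 * 0.271 = 20416 + 813 = 21229
End of period: [10426, 12332, 5415, 12949, 21229]
Period 2.
Births: 5415 * 0.52 = 2816 ; 12949 * 0.168 = 2175 ⇒ total 4991
10–19: 10426 * 0.971 = 10124
20–29: 12332 * 0.967 = 11925
30–39: 5415 * 0.981 = 5312
40+: 12949 * 0.963 + 21229 * 0.271 = 12470 + 5753 = 18223
End of period: [4991, 10124, 11925, 5312, 18223]

11925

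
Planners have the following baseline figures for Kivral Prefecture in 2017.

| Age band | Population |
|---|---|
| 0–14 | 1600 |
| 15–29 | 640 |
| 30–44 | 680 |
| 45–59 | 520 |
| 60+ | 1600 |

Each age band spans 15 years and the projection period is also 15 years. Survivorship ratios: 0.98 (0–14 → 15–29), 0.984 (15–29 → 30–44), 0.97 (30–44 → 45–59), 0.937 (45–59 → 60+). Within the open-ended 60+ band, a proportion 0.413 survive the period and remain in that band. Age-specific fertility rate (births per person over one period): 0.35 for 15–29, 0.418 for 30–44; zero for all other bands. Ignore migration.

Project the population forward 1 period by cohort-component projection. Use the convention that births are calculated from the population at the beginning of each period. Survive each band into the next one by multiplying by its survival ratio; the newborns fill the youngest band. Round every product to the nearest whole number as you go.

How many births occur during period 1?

(Groups numbered youngest = 1 to oldest = 5.)
Period 1:
Births: 640 × 0.35 = 224, 680 × 0.418 = 284 ⇒ total 508
Group 2: 1600 × 0.98 = 1568
Group 3: 640 × 0.984 = 630
Group 4: 680 × 0.97 = 660
Group 5: 520 × 0.937 + 1600 × 0.413 = 487 + 661 = 1148
Giving 508 / 1568 / 630 / 660 / 1148.

508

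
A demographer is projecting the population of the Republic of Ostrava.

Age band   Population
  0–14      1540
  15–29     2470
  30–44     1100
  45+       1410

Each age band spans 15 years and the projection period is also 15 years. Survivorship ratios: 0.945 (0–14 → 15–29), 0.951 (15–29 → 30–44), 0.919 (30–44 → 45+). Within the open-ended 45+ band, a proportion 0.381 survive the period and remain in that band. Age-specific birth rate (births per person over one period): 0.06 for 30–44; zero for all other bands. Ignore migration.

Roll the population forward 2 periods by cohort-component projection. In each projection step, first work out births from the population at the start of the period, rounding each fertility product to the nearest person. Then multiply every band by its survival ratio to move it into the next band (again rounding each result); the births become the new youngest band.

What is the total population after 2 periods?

Let group 1 be 0–14 through group 4 = 45+.
— Period 1 —
Births: 1100 * 0.06 = 66
Group 2: 1540 * 0.945 = 1455
Group 3: 2470 * 0.951 = 2349
Group 4: 1100 * 0.919 + 1410 * 0.381 = 1011 + 537 = 1548
→ [66, 1455, 2349, 1548]
— Period 2 —
Births: 2349 * 0.06 = 141
Group 2: 66 * 0.945 = 62
Group 3: 1455 * 0.951 = 1384
Group 4: 2349 * 0.919 + 1548 * 0.381 = 2159 + 590 = 2749
→ [141, 62, 1384, 2749]
Total after period 2: 141 + 62 + 1384 + 2749 = 4336

4336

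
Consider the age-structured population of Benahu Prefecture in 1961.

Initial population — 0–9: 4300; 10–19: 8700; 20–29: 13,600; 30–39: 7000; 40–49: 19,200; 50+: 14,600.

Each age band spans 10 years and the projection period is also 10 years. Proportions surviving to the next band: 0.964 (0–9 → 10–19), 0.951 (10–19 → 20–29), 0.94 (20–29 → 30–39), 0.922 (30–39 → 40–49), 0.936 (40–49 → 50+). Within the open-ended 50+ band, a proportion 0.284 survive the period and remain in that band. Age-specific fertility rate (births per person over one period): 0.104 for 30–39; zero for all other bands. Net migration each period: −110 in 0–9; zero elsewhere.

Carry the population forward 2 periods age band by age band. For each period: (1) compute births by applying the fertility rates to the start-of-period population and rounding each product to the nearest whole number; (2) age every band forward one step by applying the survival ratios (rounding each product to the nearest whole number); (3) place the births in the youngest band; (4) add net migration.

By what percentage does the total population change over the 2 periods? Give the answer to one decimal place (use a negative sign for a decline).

-44.1

[period 1]
Births: 7000 × 0.104 = 728
10–19: 4300 × 0.964 = 4145
20–29: 8700 × 0.951 = 8274
30–39: 13600 × 0.94 = 12784
40–49: 7000 × 0.922 = 6454
50+: 19200 × 0.936 + 14600 × 0.284 = 17971 + 4146 = 22117
Net migration: 0–9 − 110 → 618
End of period: [618, 4145, 8274, 12784, 6454, 22117]
[period 2]
Births: 12784 × 0.104 = 1330
10–19: 618 × 0.964 = 596
20–29: 4145 × 0.951 = 3942
30–39: 8274 × 0.94 = 7778
40–49: 12784 × 0.922 = 11787
50+: 6454 × 0.936 + 22117 × 0.284 = 6041 + 6281 = 12322
Net migration: 0–9 − 110 → 1220
End of period: [1220, 596, 3942, 7778, 11787, 12322]
Total: 67400 → 37645; change = -29755; percentage change = -44.1%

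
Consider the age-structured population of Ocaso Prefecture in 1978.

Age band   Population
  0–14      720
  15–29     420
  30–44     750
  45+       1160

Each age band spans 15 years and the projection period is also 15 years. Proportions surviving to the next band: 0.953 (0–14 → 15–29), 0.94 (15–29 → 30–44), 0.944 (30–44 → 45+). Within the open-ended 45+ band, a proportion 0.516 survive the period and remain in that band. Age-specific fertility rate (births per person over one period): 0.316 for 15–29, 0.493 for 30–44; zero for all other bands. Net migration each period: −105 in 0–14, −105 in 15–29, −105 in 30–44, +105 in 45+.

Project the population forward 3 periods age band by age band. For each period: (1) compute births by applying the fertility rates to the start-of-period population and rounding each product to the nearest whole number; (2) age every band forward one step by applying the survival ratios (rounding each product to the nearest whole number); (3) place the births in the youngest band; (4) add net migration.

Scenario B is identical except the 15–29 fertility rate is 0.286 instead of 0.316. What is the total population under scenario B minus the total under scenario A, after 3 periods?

Numbering the bands 1..4 from youngest to oldest:
Period 1.
Births: 420 × 0.316 = 133  |  750 × 0.493 = 370 — total 503
Band 2: 720 × 0.953 = 686
Band 3: 420 × 0.94 = 395
Band 4: 750 × 0.944 + 1160 × 0.516 = 708 + 599 = 1307
Net migration: Band 1 − 105 → 398; Band 2 − 105 → 581; Band 3 − 105 → 290; Band 4 + 105 → 1412
→ [398, 581, 290, 1412]
Period 2.
Births: 581 × 0.316 = 184  |  290 × 0.493 = 143 — total 327
Band 2: 398 × 0.953 = 379
Band 3: 581 × 0.94 = 546
Band 4: 290 × 0.944 + 1412 × 0.516 = 274 + 729 = 1003
Net migration: Band 1 − 105 → 222; Band 2 − 105 → 274; Band 3 − 105 → 441; Band 4 + 105 → 1108
→ [222, 274, 441, 1108]
Period 3.
Births: 274 × 0.316 = 87  |  441 × 0.493 = 217 — total 304
Band 2: 222 × 0.953 = 212
Band 3: 274 × 0.94 = 258
Band 4: 441 × 0.944 + 1108 × 0.516 = 416 + 572 = 988
Net migration: Band 1 − 105 → 199; Band 2 − 105 → 107; Band 3 − 105 → 153; Band 4 + 105 → 1093
→ [199, 107, 153, 1093]
Scenario A total after 3 periods: 1552
Scenario B projection —
Period 1.
Births: 420 × 0.286 = 120  |  750 × 0.493 = 370 — total 490
Band 2: 720 × 0.953 = 686
Band 3: 420 × 0.94 = 395
Band 4: 750 × 0.944 + 1160 × 0.516 = 708 + 599 = 1307
Net migration: Band 1 − 105 → 385; Band 2 − 105 → 581; Band 3 − 105 → 290; Band 4 + 105 → 1412
→ [385, 581, 290, 1412]
Period 2.
Births: 581 × 0.286 = 166  |  290 × 0.493 = 143 — total 309
Band 2: 385 × 0.953 = 367
Band 3: 581 × 0.94 = 546
Band 4: 290 × 0.944 + 1412 × 0.516 = 274 + 729 = 1003
Net migration: Band 1 − 105 → 204; Band 2 − 105 → 262; Band 3 − 105 → 441; Band 4 + 105 → 1108
→ [204, 262, 441, 1108]
Period 3.
Births: 262 × 0.286 = 75  |  441 × 0.493 = 217 — total 292
Band 2: 204 × 0.953 = 194
Band 3: 262 × 0.94 = 246
Band 4: 441 × 0.944 + 1108 × 0.516 = 416 + 572 = 988
Net migration: Band 1 − 105 → 187; Band 2 − 105 → 89; Band 3 − 105 → 141; Band 4 + 105 → 1093
→ [187, 89, 141, 1093]
Scenario B total after 3 periods: 1510
Difference B − A = 1510 − 1552 = -42

-42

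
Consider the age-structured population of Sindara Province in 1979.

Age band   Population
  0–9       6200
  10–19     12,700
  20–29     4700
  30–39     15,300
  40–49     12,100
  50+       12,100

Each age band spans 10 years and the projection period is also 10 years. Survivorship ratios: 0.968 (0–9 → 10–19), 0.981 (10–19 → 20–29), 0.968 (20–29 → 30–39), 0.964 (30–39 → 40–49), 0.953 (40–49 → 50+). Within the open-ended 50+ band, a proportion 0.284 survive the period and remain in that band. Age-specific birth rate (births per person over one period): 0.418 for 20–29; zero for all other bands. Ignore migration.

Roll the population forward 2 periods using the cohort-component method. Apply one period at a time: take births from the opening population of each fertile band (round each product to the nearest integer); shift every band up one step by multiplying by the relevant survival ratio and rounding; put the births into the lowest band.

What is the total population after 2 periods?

47751

Period 1:
Births: 4700 * 0.418 = 1965
10–19: 6200 * 0.968 = 6002
20–29: 12700 * 0.981 = 12459
30–39: 4700 * 0.968 = 4550
40–49: 15300 * 0.964 = 14749
50+: 12100 * 0.953 + 12100 * 0.284 = 11531 + 3436 = 14967
Population now: 0–9=1965, 10–19=6002, 20–29=12459, 30–39=4550, 40–49=14749, 50+=14967
Period 2:
Births: 12459 * 0.418 = 5208
10–19: 1965 * 0.968 = 1902
20–29: 6002 * 0.981 = 5888
30–39: 12459 * 0.968 = 12060
40–49: 4550 * 0.964 = 4386
50+: 14749 * 0.953 + 14967 * 0.284 = 14056 + 4251 = 18307
Population now: 0–9=5208, 10–19=1902, 20–29=5888, 30–39=12060, 40–49=4386, 50+=18307
Total after period 2: 5208 + 1902 + 5888 + 12060 + 4386 + 18307 = 47751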